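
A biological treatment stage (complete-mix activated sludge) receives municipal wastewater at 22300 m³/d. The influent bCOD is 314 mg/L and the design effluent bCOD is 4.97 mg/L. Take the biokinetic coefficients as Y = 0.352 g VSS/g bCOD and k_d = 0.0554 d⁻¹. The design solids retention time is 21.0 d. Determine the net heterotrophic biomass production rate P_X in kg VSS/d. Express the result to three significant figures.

The observed yield is Y_obs = Y/(1 + k_d·θ_c) = 0.352 / (1 + 0.0554 × 21.0) = 0.352 / 2.163 = 0.1627 g VSS per g bCOD removed.
Substrate removed = Q·(S₀ − S) = 22300 m³/d × (314 − 4.97) g/m³ = 6.89×10^6 g/d = 6891 kg/d.
Net biomass production P_X = Y_obs × Q·(S₀ − S) = 0.1627 × 6891 = 1121 kg VSS/d.

P_X ≈ 1120 kg VSS/d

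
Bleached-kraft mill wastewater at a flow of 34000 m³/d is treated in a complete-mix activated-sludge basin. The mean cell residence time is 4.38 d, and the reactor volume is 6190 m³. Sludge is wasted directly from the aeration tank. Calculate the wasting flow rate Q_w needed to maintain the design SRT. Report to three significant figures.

With mixed-liquor wasting, θ_c = V/Q_w, so Q_w = V/θ_c = 6190/4.38 = 1413 m³/d.

Q_w ≈ 1410 m³/d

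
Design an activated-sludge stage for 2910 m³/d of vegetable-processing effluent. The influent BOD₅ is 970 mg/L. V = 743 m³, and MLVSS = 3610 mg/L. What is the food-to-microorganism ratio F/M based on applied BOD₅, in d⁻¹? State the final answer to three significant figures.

F/M = Q·S₀ / (V·X) = 2910 × 970 / (743.0 × 3610) = 1.052 g BOD₅·(g VSS·d)⁻¹.

F/M ≈ 1.05 d⁻¹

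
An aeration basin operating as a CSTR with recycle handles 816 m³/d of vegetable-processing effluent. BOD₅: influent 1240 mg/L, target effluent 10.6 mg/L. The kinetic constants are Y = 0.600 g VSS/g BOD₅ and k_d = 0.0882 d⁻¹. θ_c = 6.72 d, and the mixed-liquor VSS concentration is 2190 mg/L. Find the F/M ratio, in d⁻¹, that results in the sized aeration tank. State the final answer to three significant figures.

F/M ≈ 0.398 d⁻¹

From the SRT design equation V = Y Q (S₀−S) θ_c / [X (1 + k_d θ_c)] = 0.600 × 816 × (1240 − 10.6) × 6.72 / [2190 × (1 + 0.0882 × 6.72)] = 4.04×10^6 / 3488 = 1160 m³.
F/M = Q·S₀ / (V·X) = 816 × 1240 / (1160 × 2190) = 0.3984 g BOD₅·(g VSS·d)⁻¹.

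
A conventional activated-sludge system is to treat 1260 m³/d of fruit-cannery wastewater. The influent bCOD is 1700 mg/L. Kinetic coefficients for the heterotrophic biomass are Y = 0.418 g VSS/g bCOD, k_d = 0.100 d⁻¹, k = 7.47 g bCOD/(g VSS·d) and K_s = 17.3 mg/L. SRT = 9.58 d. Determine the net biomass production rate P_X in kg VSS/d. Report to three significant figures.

P_X ≈ 457 kg VSS/d

Effluent substrate depends only on kinetics and SRT: S = K_s(1 + k_d θ_c) / [θ_c(Yk − k_d) − 1] = 17.3 × (1 + 0.100 × 9.58) / [9.58 × (0.418 × 7.47 − 0.100) − 1] = 33.87 / 27.96 = 1.212 mg/L.
The observed yield is Y_obs = Y/(1 + k_d·θ_c) = 0.418 / (1 + 0.100 × 9.58) = 0.418 / 1.958 = 0.2135 g VSS per g bCOD removed.
Q·(S₀ − S) = 1260 × (1700 − 1.21) × 10⁻³ = 2140 kg/d removed.
So the net sludge growth is P_X = 0.2135 × 2140 = 457.0 kg VSS/d.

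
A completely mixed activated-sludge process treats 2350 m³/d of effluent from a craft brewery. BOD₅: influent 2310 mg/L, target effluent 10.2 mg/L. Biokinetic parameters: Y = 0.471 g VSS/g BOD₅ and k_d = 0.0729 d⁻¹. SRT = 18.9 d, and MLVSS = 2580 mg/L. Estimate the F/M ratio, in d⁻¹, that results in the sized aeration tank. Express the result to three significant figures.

Rearranging the biomass balance for a CMAS with decay, V = Y·Q·ΔS·θ_c / [X·(1+k_d θ_c)] = 0.471 × 2350 × (2310 − 10.2) × 18.9 / [2580 × (1 + 0.0729 × 18.9)] = 4.81×10^7 / 6135 = 7842 m³.
Food-to-microorganism ratio F/M = Q S₀ / (V X) = 2350 × 2310 / (7842 × 2580) = 0.2683 d⁻¹.

F/M ≈ 0.268 d⁻¹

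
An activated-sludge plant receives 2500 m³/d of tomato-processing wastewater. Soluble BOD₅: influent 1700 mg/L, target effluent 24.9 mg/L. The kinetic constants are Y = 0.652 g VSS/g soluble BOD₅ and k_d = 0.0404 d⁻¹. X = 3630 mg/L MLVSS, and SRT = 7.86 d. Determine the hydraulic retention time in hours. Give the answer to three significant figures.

τ ≈ 43.1 h

Steady-state biomass mass balance: V·X·(1 + k_d·θ_c) = Y·Q·(S₀ − S)·θ_c, so V = 0.652 × 2500 × (1700 − 24.9) × 7.86 / [3630 × (1 + 0.0404 × 7.86)] = 2.15×10^7 / 4783 = 4487 m³.
HRT = V/Q = 4487 m³ / 2500 m³·d⁻¹ = 1.795 d × 24 = 43.08 h.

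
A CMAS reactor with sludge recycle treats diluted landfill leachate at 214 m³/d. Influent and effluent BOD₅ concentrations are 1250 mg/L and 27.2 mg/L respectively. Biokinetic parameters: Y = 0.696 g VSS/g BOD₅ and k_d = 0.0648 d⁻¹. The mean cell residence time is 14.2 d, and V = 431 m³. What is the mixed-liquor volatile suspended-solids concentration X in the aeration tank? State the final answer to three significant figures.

X = Y·Q·ΔS·θ_c / [V·(1 + k_d θ_c)] = 0.696 × 214 × (1250 − 27.2) × 14.2 / [431 × (1 + 0.0648 × 14.2)] = 3125 mg/L.

X ≈ 3130 mg/L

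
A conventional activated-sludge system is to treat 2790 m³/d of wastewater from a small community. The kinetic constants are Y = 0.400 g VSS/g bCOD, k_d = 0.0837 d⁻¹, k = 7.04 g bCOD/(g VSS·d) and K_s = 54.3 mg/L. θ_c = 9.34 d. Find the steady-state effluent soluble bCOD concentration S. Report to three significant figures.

S ≈ 3.95 mg/L

For a completely mixed reactor with recycle the Lawrence–McCarty relation gives S = K_s·(1 + k_d·θ_c) / [θ_c·(Y·k − k_d) − 1] = 54.3 × (1 + 0.0837 × 9.34) / [9.34 × (0.400 × 7.04 − 0.0837) − 1] = 96.75 / 24.52 = 3.946 mg/L.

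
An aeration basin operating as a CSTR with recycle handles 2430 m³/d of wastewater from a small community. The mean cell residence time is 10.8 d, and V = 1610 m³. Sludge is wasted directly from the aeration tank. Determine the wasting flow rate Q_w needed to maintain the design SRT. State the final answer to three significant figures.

Q_w ≈ 149 m³/d

Wasting from the aeration tank: Q_w = V / θ_c = 1610 / 10.8 = 149.1 m³/d.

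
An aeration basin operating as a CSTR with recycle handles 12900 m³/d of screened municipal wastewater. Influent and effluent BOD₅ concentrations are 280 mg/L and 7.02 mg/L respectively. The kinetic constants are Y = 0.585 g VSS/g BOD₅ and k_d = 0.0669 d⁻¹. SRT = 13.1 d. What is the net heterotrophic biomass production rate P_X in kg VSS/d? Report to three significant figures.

Y_obs = Y / (1 + k_d θ_c) = 0.585 / (1 + 0.0669 × 13.1) = 0.585 / 1.876 = 0.3118.
Substrate removed = Q·(S₀ − S) = 12900 m³/d × (280 − 7.02) g/m³ = 3.52×10^6 g/d = 3521 kg/d.
Biomass produced: P_X = Y_obs·Q·ΔS = 0.3118 × 3521 ≈ 1098 kg VSS/d.

P_X ≈ 1100 kg VSS/d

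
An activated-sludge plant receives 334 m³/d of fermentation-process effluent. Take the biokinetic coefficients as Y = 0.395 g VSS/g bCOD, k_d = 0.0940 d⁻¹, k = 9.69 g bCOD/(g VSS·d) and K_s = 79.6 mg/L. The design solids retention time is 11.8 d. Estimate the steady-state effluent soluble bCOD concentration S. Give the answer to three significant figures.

For a completely mixed reactor with recycle the Lawrence–McCarty relation gives S = K_s·(1 + k_d·θ_c) / [θ_c·(Y·k − k_d) − 1] = 79.6 × (1 + 0.0940 × 11.8) / [11.8 × (0.395 × 9.69 − 0.0940) − 1] = 167.9 / 43.06 = 3.899 mg/L.

S ≈ 3.90 mg/L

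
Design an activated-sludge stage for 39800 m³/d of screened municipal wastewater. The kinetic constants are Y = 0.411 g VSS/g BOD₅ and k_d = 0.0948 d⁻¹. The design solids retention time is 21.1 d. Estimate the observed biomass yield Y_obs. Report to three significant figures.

Y_obs ≈ 0.137 g VSS/g BOD₅

Correct the yield for decay: Y_obs = Y/(1 + k_d θ_c) = 0.411 / (1 + 0.0948 × 21.1) = 0.411 / 3.000 = 0.1370.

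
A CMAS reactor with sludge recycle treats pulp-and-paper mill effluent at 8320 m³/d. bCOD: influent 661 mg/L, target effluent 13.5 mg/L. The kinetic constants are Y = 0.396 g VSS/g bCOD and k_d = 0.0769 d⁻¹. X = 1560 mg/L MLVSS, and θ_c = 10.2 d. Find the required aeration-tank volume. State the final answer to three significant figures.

V ≈ 7820 m³

Steady-state biomass mass balance: V·X·(1 + k_d·θ_c) = Y·Q·(S₀ − S)·θ_c, so V = 0.396 × 8320 × (661 − 13.5) × 10.2 / [1560 × (1 + 0.0769 × 10.2)] = 2.18×10^7 / 2784 = 7817 m³.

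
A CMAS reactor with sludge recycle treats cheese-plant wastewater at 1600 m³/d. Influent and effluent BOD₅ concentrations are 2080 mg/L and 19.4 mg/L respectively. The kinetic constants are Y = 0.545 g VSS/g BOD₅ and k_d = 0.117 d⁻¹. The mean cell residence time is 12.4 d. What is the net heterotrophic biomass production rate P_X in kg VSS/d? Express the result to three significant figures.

P_X ≈ 733 kg VSS/d

The observed yield is Y_obs = Y/(1 + k_d·θ_c) = 0.545 / (1 + 0.117 × 12.4) = 0.545 / 2.451 = 0.2224 g VSS per g BOD₅ removed.
Substrate removed = Q·(S₀ − S) = 1600 m³/d × (2080 − 19.4) g/m³ = 3.3×10^6 g/d = 3297 kg/d.
Net biomass production P_X = Y_obs × Q·(S₀ − S) = 0.2224 × 3297 = 733.2 kg VSS/d.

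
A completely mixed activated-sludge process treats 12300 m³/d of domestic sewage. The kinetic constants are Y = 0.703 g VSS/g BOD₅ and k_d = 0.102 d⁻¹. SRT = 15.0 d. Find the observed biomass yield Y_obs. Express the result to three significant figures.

Y_obs = Y / (1 + k_d θ_c) = 0.703 / (1 + 0.102 × 15.0) = 0.703 / 2.530 = 0.2779.

Y_obs ≈ 0.278 g VSS/g BOD₅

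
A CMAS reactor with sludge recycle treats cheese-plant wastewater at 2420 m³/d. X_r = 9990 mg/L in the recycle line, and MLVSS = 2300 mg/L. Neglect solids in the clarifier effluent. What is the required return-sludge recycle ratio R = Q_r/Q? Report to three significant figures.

Mass balance around the secondary clarifier (neglecting effluent solids): R = X / (X_r − X) = 2300 / (9990 − 2300) = 0.2991.

R ≈ 0.299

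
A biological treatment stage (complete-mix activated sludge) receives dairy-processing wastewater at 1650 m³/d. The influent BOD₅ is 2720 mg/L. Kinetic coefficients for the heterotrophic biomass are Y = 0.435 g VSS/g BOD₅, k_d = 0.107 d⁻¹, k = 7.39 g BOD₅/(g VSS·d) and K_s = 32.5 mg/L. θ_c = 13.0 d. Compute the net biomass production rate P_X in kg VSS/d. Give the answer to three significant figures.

For a completely mixed reactor with recycle the Lawrence–McCarty relation gives S = K_s·(1 + k_d·θ_c) / [θ_c·(Y·k − k_d) − 1] = 32.5 × (1 + 0.107 × 13.0) / [13.0 × (0.435 × 7.39 − 0.107) − 1] = 77.71 / 39.40 = 1.972 mg/L.
Correct the yield for decay: Y_obs = Y/(1 + k_d θ_c) = 0.435 / (1 + 0.107 × 13.0) = 0.435 / 2.391 = 0.1819.
Mass of BOD₅ removed per day: Q(S₀ − S) = 1650 × 2718 g/m³ = 4485 kg/d.
P_X = Y_obs · Q(S₀ − S) = 0.1819 × 4485 = 815.9 kg VSS/d.

P_X ≈ 816 kg VSS/d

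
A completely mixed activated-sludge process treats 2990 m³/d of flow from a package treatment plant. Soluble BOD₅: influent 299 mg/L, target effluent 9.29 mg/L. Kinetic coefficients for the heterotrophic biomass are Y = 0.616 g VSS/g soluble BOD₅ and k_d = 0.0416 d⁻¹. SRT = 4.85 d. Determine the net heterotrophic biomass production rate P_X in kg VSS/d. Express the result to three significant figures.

The observed yield is Y_obs = Y/(1 + k_d·θ_c) = 0.616 / (1 + 0.0416 × 4.85) = 0.616 / 1.202 = 0.5126 g VSS per g soluble BOD₅ removed.
Substrate removed = Q·(S₀ − S) = 2990 m³/d × (299 − 9.29) g/m³ = 8.66×10^5 g/d = 866.2 kg/d.
Biomass produced: P_X = Y_obs·Q·ΔS = 0.5126 × 866.2 ≈ 444.0 kg VSS/d.

P_X ≈ 444 kg VSS/d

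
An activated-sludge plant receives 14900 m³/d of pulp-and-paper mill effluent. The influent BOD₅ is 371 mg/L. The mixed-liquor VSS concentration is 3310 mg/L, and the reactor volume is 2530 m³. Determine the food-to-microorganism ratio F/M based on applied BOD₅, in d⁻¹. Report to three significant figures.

F/M ≈ 0.660 d⁻¹

Food-to-microorganism ratio F/M = Q S₀ / (V X) = 14900 × 371 / (2530 × 3310) = 0.6601 d⁻¹.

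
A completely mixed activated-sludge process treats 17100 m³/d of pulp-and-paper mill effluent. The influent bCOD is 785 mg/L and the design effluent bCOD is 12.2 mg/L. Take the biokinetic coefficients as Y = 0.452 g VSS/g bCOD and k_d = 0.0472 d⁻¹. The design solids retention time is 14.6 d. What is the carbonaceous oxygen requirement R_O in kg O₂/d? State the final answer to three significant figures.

R_O ≈ 8190 kg O₂/d

Y_obs = Y / (1 + k_d θ_c) = 0.452 / (1 + 0.0472 × 14.6) = 0.452 / 1.689 = 0.2676.
ΔS = 785 − 12.2 = 772.8 mg/L, so the substrate removal rate is 17100 × 772.8/1000 = 13215 kg bCOD/d.
Net sludge production P_X = 0.2676 × 13215 = 3536 kg VSS/d.
R_O = Q·(S₀ − S) − 1.42·P_X = 13215 − 1.42 × 3536 = 8193 kg O₂/d.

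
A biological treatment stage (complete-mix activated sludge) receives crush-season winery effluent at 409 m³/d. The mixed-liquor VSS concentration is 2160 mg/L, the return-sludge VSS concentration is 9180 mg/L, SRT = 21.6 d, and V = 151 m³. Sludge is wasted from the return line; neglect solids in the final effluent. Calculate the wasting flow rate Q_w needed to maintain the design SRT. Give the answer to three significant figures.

Q_w ≈ 1.64 m³/d

Wasting from the return line (neglecting effluent solids): Q_w = V·X / (θ_c·X_r) = 151.0 × 2160 / (21.6 × 9180) = 1.645 m³/d.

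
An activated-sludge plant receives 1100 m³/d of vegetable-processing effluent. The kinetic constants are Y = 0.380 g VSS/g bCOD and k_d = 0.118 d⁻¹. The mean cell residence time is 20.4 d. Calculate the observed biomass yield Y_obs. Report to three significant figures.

Y_obs ≈ 0.112 g VSS/g bCOD

The observed yield is Y_obs = Y/(1 + k_d·θ_c) = 0.380 / (1 + 0.118 × 20.4) = 0.380 / 3.407 = 0.1115 g VSS per g bCOD removed.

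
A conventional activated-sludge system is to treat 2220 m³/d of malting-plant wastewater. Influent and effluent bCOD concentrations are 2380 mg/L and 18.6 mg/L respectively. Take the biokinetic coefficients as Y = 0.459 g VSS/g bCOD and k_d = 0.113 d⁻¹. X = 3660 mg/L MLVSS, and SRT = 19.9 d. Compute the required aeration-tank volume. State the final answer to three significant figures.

V ≈ 4030 m³

Steady-state biomass mass balance: V·X·(1 + k_d·θ_c) = Y·Q·(S₀ − S)·θ_c, so V = 0.459 × 2220 × (2380 − 18.6) × 19.9 / [3660 × (1 + 0.113 × 19.9)] = 4.79×10^7 / 11890 = 4027 m³.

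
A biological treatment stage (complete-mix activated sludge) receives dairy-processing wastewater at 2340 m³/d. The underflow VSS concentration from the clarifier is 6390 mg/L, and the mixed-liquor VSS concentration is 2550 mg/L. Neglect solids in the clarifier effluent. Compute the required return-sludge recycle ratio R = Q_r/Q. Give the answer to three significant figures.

R ≈ 0.664

Solids balance on the clarifier gives (1+R)X = R·X_r, so R = X/(X_r − X) = 2550 / (6390 − 2550) = 0.6641.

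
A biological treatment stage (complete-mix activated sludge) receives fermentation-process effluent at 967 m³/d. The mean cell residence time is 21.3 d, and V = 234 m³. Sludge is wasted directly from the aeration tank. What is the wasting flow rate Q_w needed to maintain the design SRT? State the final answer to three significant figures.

Q_w ≈ 11.0 m³/d

With mixed-liquor wasting, θ_c = V/Q_w, so Q_w = V/θ_c = 234.0/21.3 = 10.99 m³/d.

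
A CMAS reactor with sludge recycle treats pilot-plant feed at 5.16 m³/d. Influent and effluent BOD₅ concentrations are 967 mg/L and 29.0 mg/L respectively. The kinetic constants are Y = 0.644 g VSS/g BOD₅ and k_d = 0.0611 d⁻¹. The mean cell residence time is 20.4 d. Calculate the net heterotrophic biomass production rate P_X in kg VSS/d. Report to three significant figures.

P_X ≈ 1.39 kg VSS/d

Correct the yield for decay: Y_obs = Y/(1 + k_d θ_c) = 0.644 / (1 + 0.0611 × 20.4) = 0.644 / 2.246 = 0.2867.
Mass of BOD₅ removed per day: Q(S₀ − S) = 5.16 × 938.0 g/m³ = 4.840 kg/d.
Net biomass production P_X = Y_obs × Q·(S₀ − S) = 0.2867 × 4.840 = 1.388 kg VSS/d.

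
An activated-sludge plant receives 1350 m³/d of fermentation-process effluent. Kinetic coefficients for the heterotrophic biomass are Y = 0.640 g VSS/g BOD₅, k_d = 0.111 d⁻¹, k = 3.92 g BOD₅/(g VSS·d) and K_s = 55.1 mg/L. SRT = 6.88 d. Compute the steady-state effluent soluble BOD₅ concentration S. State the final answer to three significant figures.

S ≈ 6.27 mg/L

Effluent substrate depends only on kinetics and SRT: S = K_s(1 + k_d θ_c) / [θ_c(Yk − k_d) − 1] = 55.1 × (1 + 0.111 × 6.88) / [6.88 × (0.640 × 3.92 − 0.111) − 1] = 97.18 / 15.50 = 6.271 mg/L.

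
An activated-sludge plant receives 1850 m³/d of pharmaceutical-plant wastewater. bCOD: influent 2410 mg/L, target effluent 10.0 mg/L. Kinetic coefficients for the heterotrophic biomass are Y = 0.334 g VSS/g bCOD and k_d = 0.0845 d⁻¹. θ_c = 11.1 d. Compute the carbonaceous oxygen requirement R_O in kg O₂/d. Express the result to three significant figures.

Observed yield with endogenous decay: Y_obs = Y / (1 + k_d·θ_c) = 0.334 / (1 + 0.0845 × 11.1) = 0.334 / 1.938 = 0.1723 g VSS/g bCOD.
Substrate removed = Q·(S₀ − S) = 1850 m³/d × (2410 − 10.0) g/m³ = 4.44×10^6 g/d = 4440 kg/d.
P_X = Y_obs·Q·(S₀ − S) = 0.1723 × 4440 = 765.2 kg VSS/d.
R_O = Q·(S₀ − S) − 1.42·P_X = 4440 − 1.42 × 765.2 = 3353 kg O₂/d.

R_O ≈ 3350 kg O₂/d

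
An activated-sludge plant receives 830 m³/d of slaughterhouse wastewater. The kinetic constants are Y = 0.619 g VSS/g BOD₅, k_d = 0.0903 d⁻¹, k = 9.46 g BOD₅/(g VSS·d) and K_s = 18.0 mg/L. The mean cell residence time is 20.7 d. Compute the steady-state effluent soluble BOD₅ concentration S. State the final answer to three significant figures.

S ≈ 0.436 mg/L

Effluent substrate depends only on kinetics and SRT: S = K_s(1 + k_d θ_c) / [θ_c(Yk − k_d) − 1] = 18.0 × (1 + 0.0903 × 20.7) / [20.7 × (0.619 × 9.46 − 0.0903) − 1] = 51.65 / 118.3 = 0.4364 mg/L.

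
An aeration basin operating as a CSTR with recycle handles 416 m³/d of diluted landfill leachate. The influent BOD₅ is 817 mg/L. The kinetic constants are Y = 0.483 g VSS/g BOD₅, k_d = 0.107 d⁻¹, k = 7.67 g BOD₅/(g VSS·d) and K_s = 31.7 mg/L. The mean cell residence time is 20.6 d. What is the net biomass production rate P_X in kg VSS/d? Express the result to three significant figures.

P_X ≈ 51.1 kg VSS/d

Effluent substrate depends only on kinetics and SRT: S = K_s(1 + k_d θ_c) / [θ_c(Yk − k_d) − 1] = 31.7 × (1 + 0.107 × 20.6) / [20.6 × (0.483 × 7.67 − 0.107) − 1] = 101.6 / 73.11 = 1.389 mg/L.
Observed yield with endogenous decay: Y_obs = Y / (1 + k_d·θ_c) = 0.483 / (1 + 0.107 × 20.6) = 0.483 / 3.204 = 0.1507 g VSS/g BOD₅.
Q·(S₀ − S) = 416 × (817 − 1.39) × 10⁻³ = 339.3 kg/d removed.
So the net sludge growth is P_X = 0.1507 × 339.3 = 51.15 kg VSS/d.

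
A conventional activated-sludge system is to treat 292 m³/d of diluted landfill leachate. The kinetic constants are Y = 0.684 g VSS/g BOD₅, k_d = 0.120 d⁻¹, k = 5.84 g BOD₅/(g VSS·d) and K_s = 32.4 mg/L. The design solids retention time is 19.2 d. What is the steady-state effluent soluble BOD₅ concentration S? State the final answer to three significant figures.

S ≈ 1.46 mg/L

From the Monod/SRT balance for a CMAS, S = K_s·(1+k_d θ_c)/[θ_c·(Y k − k_d) − 1] = 32.4 × (1 + 0.120 × 19.2) / [19.2 × (0.684 × 5.84 − 0.120) − 1] = 107.0 / 73.39 = 1.459 mg/L.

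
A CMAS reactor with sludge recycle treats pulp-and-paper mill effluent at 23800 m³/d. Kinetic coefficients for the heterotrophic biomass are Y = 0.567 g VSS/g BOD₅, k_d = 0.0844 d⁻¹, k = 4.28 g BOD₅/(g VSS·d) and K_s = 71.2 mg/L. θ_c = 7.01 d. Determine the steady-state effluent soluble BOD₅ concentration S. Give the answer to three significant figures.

S ≈ 7.35 mg/L

From the Monod/SRT balance for a CMAS, S = K_s·(1+k_d θ_c)/[θ_c·(Y k − k_d) − 1] = 71.2 × (1 + 0.0844 × 7.01) / [7.01 × (0.567 × 4.28 − 0.0844) − 1] = 113.3 / 15.42 = 7.349 mg/L.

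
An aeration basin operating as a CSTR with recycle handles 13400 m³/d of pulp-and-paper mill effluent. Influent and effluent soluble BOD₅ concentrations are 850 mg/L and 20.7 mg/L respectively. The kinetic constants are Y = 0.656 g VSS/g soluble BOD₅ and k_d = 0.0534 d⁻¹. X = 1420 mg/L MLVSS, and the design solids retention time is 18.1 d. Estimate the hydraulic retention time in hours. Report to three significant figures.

Rearranging the biomass balance for a CMAS with decay, V = Y·Q·ΔS·θ_c / [X·(1+k_d θ_c)] = 0.656 × 13400 × (850 − 20.7) × 18.1 / [1420 × (1 + 0.0534 × 18.1)] = 1.32×10^8 / 2792 = 47251 m³.
Hydraulic retention time τ = V/Q = 47251 / 13400 = 3.526 d = 84.63 h.

τ ≈ 84.6 h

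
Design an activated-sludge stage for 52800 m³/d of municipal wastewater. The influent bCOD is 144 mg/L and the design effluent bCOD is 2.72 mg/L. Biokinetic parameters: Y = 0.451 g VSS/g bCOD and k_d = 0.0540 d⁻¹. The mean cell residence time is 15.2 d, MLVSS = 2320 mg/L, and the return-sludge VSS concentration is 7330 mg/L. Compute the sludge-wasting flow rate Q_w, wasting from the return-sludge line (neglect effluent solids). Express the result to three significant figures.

Steady-state biomass mass balance: V·X·(1 + k_d·θ_c) = Y·Q·(S₀ − S)·θ_c, so V = 0.451 × 52800 × (144 − 2.72) × 15.2 / [2320 × (1 + 0.0540 × 15.2)] = 5.11×10^7 / 4224 = 12106 m³.
Q_w = (V·X)/(θ_c X_r) = 12106 × 2320 / (15.2 × 7330) = 252.1 m³/d.

Q_w ≈ 252 m³/d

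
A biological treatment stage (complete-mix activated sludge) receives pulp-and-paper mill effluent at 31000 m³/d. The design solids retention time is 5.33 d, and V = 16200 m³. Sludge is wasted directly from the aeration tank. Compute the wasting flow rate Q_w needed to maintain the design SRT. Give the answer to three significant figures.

Wasting from the aeration tank: Q_w = V / θ_c = 16200 / 5.33 = 3039 m³/d.

Q_w ≈ 3040 m³/d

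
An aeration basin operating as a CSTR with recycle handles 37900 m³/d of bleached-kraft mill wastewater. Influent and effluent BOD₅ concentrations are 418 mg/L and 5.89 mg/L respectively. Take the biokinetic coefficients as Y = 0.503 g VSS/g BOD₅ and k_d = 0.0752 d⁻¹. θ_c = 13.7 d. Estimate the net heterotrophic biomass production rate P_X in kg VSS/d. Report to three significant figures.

The observed yield is Y_obs = Y/(1 + k_d·θ_c) = 0.503 / (1 + 0.0752 × 13.7) = 0.503 / 2.030 = 0.2478 g VSS per g BOD₅ removed.
ΔS = 418 − 5.89 = 412.1 mg/L, so the substrate removal rate is 37900 × 412.1/1000 = 15619 kg BOD₅/d.
Biomass produced: P_X = Y_obs·Q·ΔS = 0.2478 × 15619 ≈ 3870 kg VSS/d.

P_X ≈ 3870 kg VSS/d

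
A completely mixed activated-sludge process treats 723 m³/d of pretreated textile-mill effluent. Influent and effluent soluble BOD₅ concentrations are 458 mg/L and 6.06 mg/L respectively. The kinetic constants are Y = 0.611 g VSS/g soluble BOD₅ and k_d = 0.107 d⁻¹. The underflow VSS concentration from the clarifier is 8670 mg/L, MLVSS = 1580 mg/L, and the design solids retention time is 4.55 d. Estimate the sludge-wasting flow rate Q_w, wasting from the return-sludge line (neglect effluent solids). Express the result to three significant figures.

From the SRT design equation V = Y Q (S₀−S) θ_c / [X (1 + k_d θ_c)] = 0.611 × 723 × (458 − 6.06) × 4.55 / [1580 × (1 + 0.107 × 4.55)] = 9.08×10^5 / 2349 = 386.7 m³.
Wasting from the return line (neglecting effluent solids): Q_w = V·X / (θ_c·X_r) = 386.7 × 1580 / (4.55 × 8670) = 15.49 m³/d.

Q_w ≈ 15.5 m³/d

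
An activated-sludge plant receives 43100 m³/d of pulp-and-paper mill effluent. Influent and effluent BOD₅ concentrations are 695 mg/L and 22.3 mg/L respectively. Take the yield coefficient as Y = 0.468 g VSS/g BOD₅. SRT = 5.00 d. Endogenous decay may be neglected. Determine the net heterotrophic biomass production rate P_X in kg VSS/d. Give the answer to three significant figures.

No decay correction is needed, so Y_obs = Y = 0.468.
Mass of BOD₅ removed per day: Q(S₀ − S) = 43100 × 672.7 g/m³ = 28993 kg/d.
P_X = Y_obs · Q(S₀ − S) = 0.4680 × 28993 = 13569 kg VSS/d.

P_X ≈ 13600 kg VSS/d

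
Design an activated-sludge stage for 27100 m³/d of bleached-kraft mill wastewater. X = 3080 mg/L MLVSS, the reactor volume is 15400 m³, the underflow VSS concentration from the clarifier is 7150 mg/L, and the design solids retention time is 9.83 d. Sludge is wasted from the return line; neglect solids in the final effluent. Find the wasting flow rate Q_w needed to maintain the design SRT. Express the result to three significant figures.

Q_w ≈ 675 m³/d

Wasting from the return line (neglecting effluent solids): Q_w = V·X / (θ_c·X_r) = 15400 × 3080 / (9.83 × 7150) = 674.9 m³/d.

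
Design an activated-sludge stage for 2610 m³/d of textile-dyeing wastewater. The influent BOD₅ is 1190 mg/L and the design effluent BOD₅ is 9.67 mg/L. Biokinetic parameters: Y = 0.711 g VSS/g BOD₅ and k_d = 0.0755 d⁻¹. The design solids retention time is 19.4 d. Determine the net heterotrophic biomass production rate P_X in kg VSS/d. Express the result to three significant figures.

Y_obs = Y / (1 + k_d θ_c) = 0.711 / (1 + 0.0755 × 19.4) = 0.711 / 2.465 = 0.2885.
Substrate removed = Q·(S₀ − S) = 2610 m³/d × (1190 − 9.67) g/m³ = 3.08×10^6 g/d = 3081 kg/d.
Net biomass production P_X = Y_obs × Q·(S₀ − S) = 0.2885 × 3081 = 888.7 kg VSS/d.

P_X ≈ 889 kg VSS/d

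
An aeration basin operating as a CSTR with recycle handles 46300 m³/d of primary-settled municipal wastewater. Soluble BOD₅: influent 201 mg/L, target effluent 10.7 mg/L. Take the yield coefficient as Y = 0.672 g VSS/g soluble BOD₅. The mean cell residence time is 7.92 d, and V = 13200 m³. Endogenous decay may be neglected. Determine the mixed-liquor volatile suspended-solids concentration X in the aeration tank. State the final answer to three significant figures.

Without decay, X = Y Q (S₀−S) θ_c / V = 0.672 × 46300 × (201 − 10.7) × 7.92 / 13200 = 3553 mg/L.

X ≈ 3550 mg/L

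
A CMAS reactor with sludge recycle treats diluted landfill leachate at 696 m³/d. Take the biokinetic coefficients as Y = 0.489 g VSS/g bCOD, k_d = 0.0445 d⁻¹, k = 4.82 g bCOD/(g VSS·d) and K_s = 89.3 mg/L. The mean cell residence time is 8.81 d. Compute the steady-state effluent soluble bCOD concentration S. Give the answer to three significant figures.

S ≈ 6.42 mg/L

From the Monod/SRT balance for a CMAS, S = K_s·(1+k_d θ_c)/[θ_c·(Y k − k_d) − 1] = 89.3 × (1 + 0.0445 × 8.81) / [8.81 × (0.489 × 4.82 − 0.0445) − 1] = 124.3 / 19.37 = 6.417 mg/L.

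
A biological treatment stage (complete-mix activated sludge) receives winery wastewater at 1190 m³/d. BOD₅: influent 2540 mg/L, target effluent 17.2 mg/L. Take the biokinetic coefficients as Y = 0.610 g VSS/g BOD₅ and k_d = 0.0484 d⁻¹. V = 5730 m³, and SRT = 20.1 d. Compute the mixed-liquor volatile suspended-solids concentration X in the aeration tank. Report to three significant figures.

X ≈ 3260 mg/L

From V·X·(1 + k_d·θ_c) = Y·Q·(S₀ − S)·θ_c: X = 0.610 × 1190 × (2540 − 17.2) × 20.1 / [5730 × (1 + 0.0484 × 20.1)] = 3256 mg/L.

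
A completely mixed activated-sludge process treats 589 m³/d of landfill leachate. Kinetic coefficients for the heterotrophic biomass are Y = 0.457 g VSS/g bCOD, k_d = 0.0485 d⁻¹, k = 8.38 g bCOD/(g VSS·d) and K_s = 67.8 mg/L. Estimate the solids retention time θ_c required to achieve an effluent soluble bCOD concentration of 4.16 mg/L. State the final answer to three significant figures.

From 1/θ_c = Y·k·S/(K_s + S) − k_d: Y·k·S/(K_s+S) = 0.457 × 8.38 × 4.16 / (67.8 + 4.16) = 0.2214 d⁻¹.
Then 1/θ_c = μ − k_d = 0.2214 − 0.0485 = 0.1729 d⁻¹, giving θ_c = 5.784 d.

θ_c ≈ 5.78 d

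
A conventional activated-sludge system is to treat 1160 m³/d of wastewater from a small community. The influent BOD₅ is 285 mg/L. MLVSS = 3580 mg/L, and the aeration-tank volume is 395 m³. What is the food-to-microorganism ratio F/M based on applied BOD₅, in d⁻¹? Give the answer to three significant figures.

F/M ≈ 0.234 d⁻¹

F/M = Q·S₀ / (V·X) = 1160 × 285 / (395.0 × 3580) = 0.2338 g BOD₅·(g VSS·d)⁻¹.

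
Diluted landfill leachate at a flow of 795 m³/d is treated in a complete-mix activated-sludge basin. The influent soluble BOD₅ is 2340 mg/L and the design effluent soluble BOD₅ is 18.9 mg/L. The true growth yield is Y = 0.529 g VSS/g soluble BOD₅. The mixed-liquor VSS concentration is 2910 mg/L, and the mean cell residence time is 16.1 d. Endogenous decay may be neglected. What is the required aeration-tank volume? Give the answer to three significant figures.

V ≈ 5400 m³

With k_d = 0 the design equation reduces to V = Y Q (S₀−S) θ_c / X = 0.529 × 795 × (2340 − 18.9) × 16.1 / 2910 = 5401 m³.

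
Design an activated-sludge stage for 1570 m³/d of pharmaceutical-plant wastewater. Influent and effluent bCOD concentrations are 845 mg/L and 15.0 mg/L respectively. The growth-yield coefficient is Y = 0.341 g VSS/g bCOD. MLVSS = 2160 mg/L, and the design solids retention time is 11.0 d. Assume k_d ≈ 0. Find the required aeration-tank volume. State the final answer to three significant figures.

V ≈ 2260 m³

Biomass mass balance (decay neglected): V·X = Y·Q·(S₀ − S)·θ_c, so V = 0.341 × 1570 × (845 − 15.0) × 11.0 / 2160 = 2263 m³.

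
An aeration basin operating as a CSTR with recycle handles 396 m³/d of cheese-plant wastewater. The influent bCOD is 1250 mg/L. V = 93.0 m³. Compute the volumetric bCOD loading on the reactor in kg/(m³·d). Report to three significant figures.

L_v ≈ 5.32 kg bCOD/(m³·d)

Applied bCOD load per unit volume = Q·S₀/V = (396 × 1250/1000)/93.00 = 5.323 kg bCOD·m⁻³·d⁻¹.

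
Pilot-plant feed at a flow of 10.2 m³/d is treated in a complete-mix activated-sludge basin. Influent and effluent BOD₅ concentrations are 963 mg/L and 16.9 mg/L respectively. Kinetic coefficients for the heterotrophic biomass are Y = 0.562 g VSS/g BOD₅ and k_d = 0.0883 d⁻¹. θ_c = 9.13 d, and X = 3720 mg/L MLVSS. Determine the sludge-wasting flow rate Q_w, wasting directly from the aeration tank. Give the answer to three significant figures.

Rearranging the biomass balance for a CMAS with decay, V = Y·Q·ΔS·θ_c / [X·(1+k_d θ_c)] = 0.562 × 10.2 × (963 − 16.9) × 9.13 / [3720 × (1 + 0.0883 × 9.13)] = 4.95×10^4 / 6719 = 7.370 m³.
For wasting at MLVSS concentration, Q_w = V/θ_c = 7.370/9.13 = 0.8072 m³/d.

Q_w ≈ 0.807 m³/d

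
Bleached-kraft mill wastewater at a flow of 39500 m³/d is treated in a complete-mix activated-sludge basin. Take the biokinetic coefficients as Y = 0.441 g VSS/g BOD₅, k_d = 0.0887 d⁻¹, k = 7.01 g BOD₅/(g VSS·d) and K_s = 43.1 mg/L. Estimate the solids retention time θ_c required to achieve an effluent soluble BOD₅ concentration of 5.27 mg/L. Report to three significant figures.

From 1/θ_c = Y·k·S/(K_s + S) − k_d: Y·k·S/(K_s+S) = 0.441 × 7.01 × 5.27 / (43.1 + 5.27) = 0.3368 d⁻¹.
1/θ_c = 0.3368 − 0.0887 = 0.2481 d⁻¹, so θ_c = 4.030 d.

θ_c ≈ 4.03 d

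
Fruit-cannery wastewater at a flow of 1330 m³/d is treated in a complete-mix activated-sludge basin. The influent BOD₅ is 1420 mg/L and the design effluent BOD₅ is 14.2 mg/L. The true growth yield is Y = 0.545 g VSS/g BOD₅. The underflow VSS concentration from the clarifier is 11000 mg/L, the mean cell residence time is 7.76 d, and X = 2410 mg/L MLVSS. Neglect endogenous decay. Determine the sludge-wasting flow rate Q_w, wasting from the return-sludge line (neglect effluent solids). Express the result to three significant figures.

Q_w ≈ 92.6 m³/d

Biomass mass balance (decay neglected): V·X = Y·Q·(S₀ − S)·θ_c, so V = 0.545 × 1330 × (1420 − 14.2) × 7.76 / 2410 = 3281 m³.
θ_c = V·X/(Q_w·X_r) when wasting from the recycle, so Q_w = V·X/(θ_c·X_r) = 3281 × 2410 / (7.76 × 11000) = 92.64 m³/d.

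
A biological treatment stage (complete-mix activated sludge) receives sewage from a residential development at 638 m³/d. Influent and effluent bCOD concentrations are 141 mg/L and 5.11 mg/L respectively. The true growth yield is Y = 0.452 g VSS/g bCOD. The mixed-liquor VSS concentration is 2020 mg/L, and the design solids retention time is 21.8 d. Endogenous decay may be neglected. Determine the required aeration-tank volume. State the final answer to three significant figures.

V ≈ 423 m³

V·X = Y·Q·ΔS·θ_c gives V = 0.452 × 638 × (141 − 5.11) × 21.8 / 2020 = 422.9 m³.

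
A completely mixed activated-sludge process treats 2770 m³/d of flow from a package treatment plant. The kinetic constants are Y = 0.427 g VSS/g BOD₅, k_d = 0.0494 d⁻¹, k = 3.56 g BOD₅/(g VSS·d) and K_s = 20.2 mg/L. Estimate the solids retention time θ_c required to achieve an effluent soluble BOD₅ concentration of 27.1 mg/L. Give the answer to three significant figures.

θ_c ≈ 1.22 d

Specific growth rate at S = 27.1 mg/L: μ = YkS/(K_s+S) = 0.427·3.56·27.1/(20.2+27.1) = 0.8709 d⁻¹.
1/θ_c = 0.8709 − 0.0494 = 0.8215 d⁻¹, so θ_c = 1.217 d.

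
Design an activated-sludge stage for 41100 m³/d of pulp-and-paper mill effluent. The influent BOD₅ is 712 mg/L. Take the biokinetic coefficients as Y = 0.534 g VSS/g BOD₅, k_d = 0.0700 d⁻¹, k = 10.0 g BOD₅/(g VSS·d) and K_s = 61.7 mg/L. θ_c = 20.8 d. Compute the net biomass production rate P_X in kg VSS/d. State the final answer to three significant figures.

P_X ≈ 6350 kg VSS/d

From the Monod/SRT balance for a CMAS, S = K_s·(1+k_d θ_c)/[θ_c·(Y k − k_d) − 1] = 61.7 × (1 + 0.0700 × 20.8) / [20.8 × (0.534 × 10.0 − 0.0700) − 1] = 151.5 / 108.6 = 1.395 mg/L.
Observed yield with endogenous decay: Y_obs = Y / (1 + k_d·θ_c) = 0.534 / (1 + 0.0700 × 20.8) = 0.534 / 2.456 = 0.2174 g VSS/g BOD₅.
ΔS = 712 − 1.40 = 710.6 mg/L, so the substrate removal rate is 41100 × 710.6/1000 = 29206 kg BOD₅/d.
Net biomass production P_X = Y_obs × Q·(S₀ − S) = 0.2174 × 29206 = 6350 kg VSS/d.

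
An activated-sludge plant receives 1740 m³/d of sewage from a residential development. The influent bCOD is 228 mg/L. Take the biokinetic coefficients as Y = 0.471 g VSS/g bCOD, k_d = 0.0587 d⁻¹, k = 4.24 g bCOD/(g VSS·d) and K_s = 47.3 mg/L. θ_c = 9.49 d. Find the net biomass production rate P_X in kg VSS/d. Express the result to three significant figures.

For a completely mixed reactor with recycle the Lawrence–McCarty relation gives S = K_s·(1 + k_d·θ_c) / [θ_c·(Y·k − k_d) − 1] = 47.3 × (1 + 0.0587 × 9.49) / [9.49 × (0.471 × 4.24 − 0.0587) − 1] = 73.65 / 17.39 = 4.234 mg/L.
Observed yield with endogenous decay: Y_obs = Y / (1 + k_d·θ_c) = 0.471 / (1 + 0.0587 × 9.49) = 0.471 / 1.557 = 0.3025 g VSS/g bCOD.
ΔS = 228 − 4.23 = 223.8 mg/L, so the substrate removal rate is 1740 × 223.8/1000 = 389.4 kg bCOD/d.
So the net sludge growth is P_X = 0.3025 × 389.4 = 117.8 kg VSS/d.

P_X ≈ 118 kg VSS/d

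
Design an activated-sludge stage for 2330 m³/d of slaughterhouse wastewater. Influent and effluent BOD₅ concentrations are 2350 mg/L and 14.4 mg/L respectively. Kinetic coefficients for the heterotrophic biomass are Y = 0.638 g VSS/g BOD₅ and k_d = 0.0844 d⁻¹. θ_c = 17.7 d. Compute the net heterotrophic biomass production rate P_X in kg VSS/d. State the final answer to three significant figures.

The observed yield is Y_obs = Y/(1 + k_d·θ_c) = 0.638 / (1 + 0.0844 × 17.7) = 0.638 / 2.494 = 0.2558 g VSS per g BOD₅ removed.
Substrate removed = Q·(S₀ − S) = 2330 m³/d × (2350 − 14.4) g/m³ = 5.44×10^6 g/d = 5442 kg/d.
Net biomass production P_X = Y_obs × Q·(S₀ − S) = 0.2558 × 5442 = 1392 kg VSS/d.

P_X ≈ 1390 kg VSS/d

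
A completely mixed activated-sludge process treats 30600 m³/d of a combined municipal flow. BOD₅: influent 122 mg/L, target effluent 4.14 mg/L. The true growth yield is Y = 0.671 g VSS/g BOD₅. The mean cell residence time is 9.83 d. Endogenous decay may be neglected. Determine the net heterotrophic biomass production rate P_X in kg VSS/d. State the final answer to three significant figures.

P_X ≈ 2420 kg VSS/d

No decay correction is needed, so Y_obs = Y = 0.671.
Mass of BOD₅ removed per day: Q(S₀ − S) = 30600 × 117.9 g/m³ = 3607 kg/d.
Net biomass production P_X = Y_obs × Q·(S₀ − S) = 0.6710 × 3607 = 2420 kg VSS/d.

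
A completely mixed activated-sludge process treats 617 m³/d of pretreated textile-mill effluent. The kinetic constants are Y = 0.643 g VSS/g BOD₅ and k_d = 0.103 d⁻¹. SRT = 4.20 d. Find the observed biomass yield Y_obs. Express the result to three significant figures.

Observed yield with endogenous decay: Y_obs = Y / (1 + k_d·θ_c) = 0.643 / (1 + 0.103 × 4.20) = 0.643 / 1.433 = 0.4488 g VSS/g BOD₅.

Y_obs ≈ 0.449 g VSS/g BOD₅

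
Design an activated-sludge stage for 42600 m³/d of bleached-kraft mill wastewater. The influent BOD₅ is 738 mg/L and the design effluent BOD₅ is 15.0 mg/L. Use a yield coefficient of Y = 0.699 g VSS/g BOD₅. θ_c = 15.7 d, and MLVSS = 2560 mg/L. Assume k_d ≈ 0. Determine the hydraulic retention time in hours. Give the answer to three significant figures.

V·X = Y·Q·ΔS·θ_c gives V = 0.699 × 42600 × (738 − 15.0) × 15.7 / 2560 = 132034 m³.
Hydraulic retention time τ = V/Q = 132034 / 42600 = 3.099 d = 74.39 h.

τ ≈ 74.4 h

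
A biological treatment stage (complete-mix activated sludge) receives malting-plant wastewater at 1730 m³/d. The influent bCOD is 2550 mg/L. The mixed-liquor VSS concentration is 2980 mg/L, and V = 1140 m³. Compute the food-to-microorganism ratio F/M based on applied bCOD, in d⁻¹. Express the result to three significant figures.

F/M ≈ 1.30 d⁻¹

F/M = applied load / biomass = Q·S₀/(V·X) = 1730 × 2550 / (1140 × 2980) = 1.299 d⁻¹.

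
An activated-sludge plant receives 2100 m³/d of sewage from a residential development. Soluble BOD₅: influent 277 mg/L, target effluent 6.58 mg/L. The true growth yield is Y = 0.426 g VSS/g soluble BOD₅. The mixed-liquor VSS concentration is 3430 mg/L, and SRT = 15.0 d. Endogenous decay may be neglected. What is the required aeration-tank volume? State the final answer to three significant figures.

V·X = Y·Q·ΔS·θ_c gives V = 0.426 × 2100 × (277 − 6.58) × 15.0 / 3430 = 1058 m³.

V ≈ 1060 m³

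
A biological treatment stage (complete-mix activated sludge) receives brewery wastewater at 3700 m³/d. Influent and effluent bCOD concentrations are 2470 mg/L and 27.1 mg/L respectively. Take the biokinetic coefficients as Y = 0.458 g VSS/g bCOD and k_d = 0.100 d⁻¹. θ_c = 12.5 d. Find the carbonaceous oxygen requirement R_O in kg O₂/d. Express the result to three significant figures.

Observed yield with endogenous decay: Y_obs = Y / (1 + k_d·θ_c) = 0.458 / (1 + 0.100 × 12.5) = 0.458 / 2.250 = 0.2036 g VSS/g bCOD.
Substrate removed = Q·(S₀ − S) = 3700 m³/d × (2470 − 27.1) g/m³ = 9.04×10^6 g/d = 9039 kg/d.
P_X = Y_obs·Q·(S₀ − S) = 0.2036 × 9039 = 1840 kg VSS/d.
R_O = Q·(S₀ − S) − 1.42·P_X = 9039 − 1.42 × 1840 = 6426 kg O₂/d.

R_O ≈ 6430 kg O₂/d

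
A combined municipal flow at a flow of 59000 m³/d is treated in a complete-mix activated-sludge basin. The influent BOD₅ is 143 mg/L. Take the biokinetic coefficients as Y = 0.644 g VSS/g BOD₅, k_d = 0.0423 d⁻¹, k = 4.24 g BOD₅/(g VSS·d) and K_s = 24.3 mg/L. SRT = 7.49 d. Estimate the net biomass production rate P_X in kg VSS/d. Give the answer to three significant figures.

Effluent substrate depends only on kinetics and SRT: S = K_s(1 + k_d θ_c) / [θ_c(Yk − k_d) − 1] = 24.3 × (1 + 0.0423 × 7.49) / [7.49 × (0.644 × 4.24 − 0.0423) − 1] = 32.00 / 19.14 = 1.672 mg/L.
Observed yield with endogenous decay: Y_obs = Y / (1 + k_d·θ_c) = 0.644 / (1 + 0.0423 × 7.49) = 0.644 / 1.317 = 0.4891 g VSS/g BOD₅.
Mass of BOD₅ removed per day: Q(S₀ − S) = 59000 × 141.3 g/m³ = 8338 kg/d.
P_X = Y_obs · Q(S₀ − S) = 0.4891 × 8338 = 4078 kg VSS/d.

P_X ≈ 4080 kg VSS/d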